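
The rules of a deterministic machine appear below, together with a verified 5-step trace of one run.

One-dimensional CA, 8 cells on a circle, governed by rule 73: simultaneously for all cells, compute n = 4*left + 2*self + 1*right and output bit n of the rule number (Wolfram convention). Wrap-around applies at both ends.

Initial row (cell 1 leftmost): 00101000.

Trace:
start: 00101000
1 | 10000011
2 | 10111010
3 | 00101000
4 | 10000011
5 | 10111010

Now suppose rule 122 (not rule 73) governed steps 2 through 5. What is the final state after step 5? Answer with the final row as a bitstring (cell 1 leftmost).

01101100

(re-executing steps 2..5 under rule 122; state before step 2: 10000011)
2 | 11000110
3 | 11101111
4 | 00111000
5 | 01101100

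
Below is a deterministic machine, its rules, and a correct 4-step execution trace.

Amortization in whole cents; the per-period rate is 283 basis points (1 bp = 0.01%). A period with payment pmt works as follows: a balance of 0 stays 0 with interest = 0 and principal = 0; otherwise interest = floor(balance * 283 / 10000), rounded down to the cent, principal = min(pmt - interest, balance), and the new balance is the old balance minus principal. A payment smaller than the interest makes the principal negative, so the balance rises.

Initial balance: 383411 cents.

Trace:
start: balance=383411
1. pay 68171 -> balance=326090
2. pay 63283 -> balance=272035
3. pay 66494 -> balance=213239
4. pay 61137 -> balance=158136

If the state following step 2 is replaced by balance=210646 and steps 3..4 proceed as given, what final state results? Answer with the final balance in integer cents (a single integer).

state after step 2 := balance=210646
3. pay 66494 -> balance=150113
4. pay 61137 -> balance=93224

93224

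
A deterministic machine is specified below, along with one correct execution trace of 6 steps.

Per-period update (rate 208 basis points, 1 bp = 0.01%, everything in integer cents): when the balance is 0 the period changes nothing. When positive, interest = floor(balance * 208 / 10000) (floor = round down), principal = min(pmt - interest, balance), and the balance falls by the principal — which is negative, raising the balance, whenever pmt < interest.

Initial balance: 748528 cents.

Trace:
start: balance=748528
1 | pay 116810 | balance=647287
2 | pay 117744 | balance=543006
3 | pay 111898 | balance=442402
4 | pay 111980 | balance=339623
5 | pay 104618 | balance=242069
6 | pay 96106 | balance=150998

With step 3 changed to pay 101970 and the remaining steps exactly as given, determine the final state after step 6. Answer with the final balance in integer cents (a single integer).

161558

(re-executing from step 3 with the substitution; state before step 3: balance=543006)
3 | pay 101970 | balance=452330
4 | pay 111980 | balance=349758
5 | pay 104618 | balance=252414
6 | pay 96106 | balance=161558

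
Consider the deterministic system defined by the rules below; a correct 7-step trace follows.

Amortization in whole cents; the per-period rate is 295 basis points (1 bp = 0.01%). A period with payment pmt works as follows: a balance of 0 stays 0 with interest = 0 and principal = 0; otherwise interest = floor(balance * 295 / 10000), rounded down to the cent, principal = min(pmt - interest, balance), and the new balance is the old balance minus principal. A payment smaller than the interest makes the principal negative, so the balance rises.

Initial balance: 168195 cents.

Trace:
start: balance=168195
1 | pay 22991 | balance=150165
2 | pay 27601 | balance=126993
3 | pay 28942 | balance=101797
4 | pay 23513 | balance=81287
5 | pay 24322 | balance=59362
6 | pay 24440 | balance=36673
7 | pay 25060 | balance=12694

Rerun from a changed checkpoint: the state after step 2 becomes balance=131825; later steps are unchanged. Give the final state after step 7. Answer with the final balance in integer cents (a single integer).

state after step 2 := balance=131825
3 | pay 28942 | balance=106771
4 | pay 23513 | balance=86407
5 | pay 24322 | balance=64634
6 | pay 24440 | balance=42100
7 | pay 25060 | balance=18281

18281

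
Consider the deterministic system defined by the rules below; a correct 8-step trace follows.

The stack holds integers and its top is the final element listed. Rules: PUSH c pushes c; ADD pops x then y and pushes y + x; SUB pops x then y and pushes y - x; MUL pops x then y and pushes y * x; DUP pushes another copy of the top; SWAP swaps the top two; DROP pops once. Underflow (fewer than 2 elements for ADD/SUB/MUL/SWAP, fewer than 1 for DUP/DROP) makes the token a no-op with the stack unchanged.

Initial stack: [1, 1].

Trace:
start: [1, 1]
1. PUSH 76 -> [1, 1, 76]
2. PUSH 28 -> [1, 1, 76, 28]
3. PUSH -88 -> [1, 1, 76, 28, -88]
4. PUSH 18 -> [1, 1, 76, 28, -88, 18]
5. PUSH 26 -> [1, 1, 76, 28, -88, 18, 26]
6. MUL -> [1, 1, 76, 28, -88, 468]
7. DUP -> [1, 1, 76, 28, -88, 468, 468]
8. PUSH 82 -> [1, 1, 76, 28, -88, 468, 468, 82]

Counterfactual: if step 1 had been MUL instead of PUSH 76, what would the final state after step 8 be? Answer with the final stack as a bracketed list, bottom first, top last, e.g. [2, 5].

[1, 28, -88, 468, 468, 82]

(re-executing from step 1 with the substitution; state before step 1: [1, 1])
1. MUL -> [1]
2. PUSH 28 -> [1, 28]
3. PUSH -88 -> [1, 28, -88]
4. PUSH 18 -> [1, 28, -88, 18]
5. PUSH 26 -> [1, 28, -88, 18, 26]
6. MUL -> [1, 28, -88, 468]
7. DUP -> [1, 28, -88, 468, 468]
8. PUSH 82 -> [1, 28, -88, 468, 468, 82]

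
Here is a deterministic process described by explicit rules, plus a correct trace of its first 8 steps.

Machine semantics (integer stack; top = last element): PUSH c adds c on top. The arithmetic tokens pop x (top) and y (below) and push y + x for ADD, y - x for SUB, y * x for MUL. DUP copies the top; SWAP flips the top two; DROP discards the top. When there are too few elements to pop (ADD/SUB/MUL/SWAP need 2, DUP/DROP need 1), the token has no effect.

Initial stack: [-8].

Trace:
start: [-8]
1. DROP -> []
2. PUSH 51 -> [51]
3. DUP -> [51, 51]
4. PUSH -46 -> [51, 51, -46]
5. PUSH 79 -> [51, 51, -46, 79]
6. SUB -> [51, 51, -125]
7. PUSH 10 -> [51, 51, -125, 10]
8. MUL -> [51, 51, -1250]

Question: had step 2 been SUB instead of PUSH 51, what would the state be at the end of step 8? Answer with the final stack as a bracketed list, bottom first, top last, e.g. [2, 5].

[-1250]

(re-executing from step 2 with the substitution; state before step 2: [])
2. SUB -> []
3. DUP -> []
4. PUSH -46 -> [-46]
5. PUSH 79 -> [-46, 79]
6. SUB -> [-125]
7. PUSH 10 -> [-125, 10]
8. MUL -> [-1250]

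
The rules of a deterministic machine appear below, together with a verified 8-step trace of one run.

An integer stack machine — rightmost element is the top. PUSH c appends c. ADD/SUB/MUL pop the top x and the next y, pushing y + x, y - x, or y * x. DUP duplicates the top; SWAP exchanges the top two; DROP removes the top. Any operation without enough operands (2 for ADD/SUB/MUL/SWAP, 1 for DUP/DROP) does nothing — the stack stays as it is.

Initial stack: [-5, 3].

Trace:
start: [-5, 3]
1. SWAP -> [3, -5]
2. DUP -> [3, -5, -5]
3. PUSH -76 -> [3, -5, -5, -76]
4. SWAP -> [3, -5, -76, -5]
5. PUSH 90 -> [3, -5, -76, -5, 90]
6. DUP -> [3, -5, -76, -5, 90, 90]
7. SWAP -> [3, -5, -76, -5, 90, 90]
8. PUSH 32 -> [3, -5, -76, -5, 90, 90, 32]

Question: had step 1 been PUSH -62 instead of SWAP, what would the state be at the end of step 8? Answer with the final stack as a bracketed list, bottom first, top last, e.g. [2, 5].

(re-executing from step 1 with the substitution; state before step 1: [-5, 3])
1. PUSH -62 -> [-5, 3, -62]
2. DUP -> [-5, 3, -62, -62]
3. PUSH -76 -> [-5, 3, -62, -62, -76]
4. SWAP -> [-5, 3, -62, -76, -62]
5. PUSH 90 -> [-5, 3, -62, -76, -62, 90]
6. DUP -> [-5, 3, -62, -76, -62, 90, 90]
7. SWAP -> [-5, 3, -62, -76, -62, 90, 90]
8. PUSH 32 -> [-5, 3, -62, -76, -62, 90, 90, 32]

[-5, 3, -62, -76, -62, 90, 90, 32]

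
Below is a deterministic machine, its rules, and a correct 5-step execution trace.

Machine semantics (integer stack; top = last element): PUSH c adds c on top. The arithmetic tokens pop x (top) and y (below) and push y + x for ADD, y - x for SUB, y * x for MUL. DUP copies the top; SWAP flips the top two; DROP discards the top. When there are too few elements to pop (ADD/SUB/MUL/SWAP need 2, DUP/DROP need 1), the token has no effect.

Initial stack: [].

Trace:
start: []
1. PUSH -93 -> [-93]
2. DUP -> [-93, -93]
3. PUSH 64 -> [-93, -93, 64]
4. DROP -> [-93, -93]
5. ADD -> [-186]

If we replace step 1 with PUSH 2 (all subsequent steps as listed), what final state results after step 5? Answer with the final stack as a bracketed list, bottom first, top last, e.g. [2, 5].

[4]

(re-executing from step 1 with the substitution; state before step 1: [])
1. PUSH 2 -> [2]
2. DUP -> [2, 2]
3. PUSH 64 -> [2, 2, 64]
4. DROP -> [2, 2]
5. ADD -> [4]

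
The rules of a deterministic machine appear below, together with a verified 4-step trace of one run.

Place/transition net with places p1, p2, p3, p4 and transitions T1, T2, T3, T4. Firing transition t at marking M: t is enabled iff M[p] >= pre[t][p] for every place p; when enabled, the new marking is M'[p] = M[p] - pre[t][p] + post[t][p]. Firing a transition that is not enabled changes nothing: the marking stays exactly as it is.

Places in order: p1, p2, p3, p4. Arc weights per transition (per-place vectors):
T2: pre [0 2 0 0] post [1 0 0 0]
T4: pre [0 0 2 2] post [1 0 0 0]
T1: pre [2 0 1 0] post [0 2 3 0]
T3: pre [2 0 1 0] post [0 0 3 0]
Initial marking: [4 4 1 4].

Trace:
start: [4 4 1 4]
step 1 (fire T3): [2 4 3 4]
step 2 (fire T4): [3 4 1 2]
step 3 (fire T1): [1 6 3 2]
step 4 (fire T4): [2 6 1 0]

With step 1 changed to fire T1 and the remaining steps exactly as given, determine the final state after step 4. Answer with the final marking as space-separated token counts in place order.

2 8 1 0

(re-executing from step 1 with the substitution; state before step 1: [4 4 1 4])
step 1 (fire T1): [2 6 3 4]
step 2 (fire T4): [3 6 1 2]
step 3 (fire T1): [1 8 3 2]
step 4 (fire T4): [2 8 1 0]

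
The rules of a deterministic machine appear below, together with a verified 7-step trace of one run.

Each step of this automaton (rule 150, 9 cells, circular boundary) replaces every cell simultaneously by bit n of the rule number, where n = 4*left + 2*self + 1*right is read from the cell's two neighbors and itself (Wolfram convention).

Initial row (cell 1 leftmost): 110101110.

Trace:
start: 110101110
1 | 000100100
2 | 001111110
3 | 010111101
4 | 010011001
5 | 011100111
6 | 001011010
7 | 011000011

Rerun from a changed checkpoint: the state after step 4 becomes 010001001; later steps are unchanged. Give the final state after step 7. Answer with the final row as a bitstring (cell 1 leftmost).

state after step 4 := 010001001
5 | 011011111
6 | 000001110
7 | 000010101

000010101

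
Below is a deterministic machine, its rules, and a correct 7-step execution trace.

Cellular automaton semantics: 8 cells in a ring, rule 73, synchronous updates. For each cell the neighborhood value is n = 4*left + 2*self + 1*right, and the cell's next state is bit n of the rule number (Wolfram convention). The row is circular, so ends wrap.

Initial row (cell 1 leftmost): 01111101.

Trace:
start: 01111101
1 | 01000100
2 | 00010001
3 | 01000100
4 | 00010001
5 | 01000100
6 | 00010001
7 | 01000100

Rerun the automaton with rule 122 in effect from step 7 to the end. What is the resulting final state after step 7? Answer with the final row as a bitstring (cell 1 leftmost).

10101010

(re-executing step 7 under rule 122; state before step 7: 00010001)
7 | 10101010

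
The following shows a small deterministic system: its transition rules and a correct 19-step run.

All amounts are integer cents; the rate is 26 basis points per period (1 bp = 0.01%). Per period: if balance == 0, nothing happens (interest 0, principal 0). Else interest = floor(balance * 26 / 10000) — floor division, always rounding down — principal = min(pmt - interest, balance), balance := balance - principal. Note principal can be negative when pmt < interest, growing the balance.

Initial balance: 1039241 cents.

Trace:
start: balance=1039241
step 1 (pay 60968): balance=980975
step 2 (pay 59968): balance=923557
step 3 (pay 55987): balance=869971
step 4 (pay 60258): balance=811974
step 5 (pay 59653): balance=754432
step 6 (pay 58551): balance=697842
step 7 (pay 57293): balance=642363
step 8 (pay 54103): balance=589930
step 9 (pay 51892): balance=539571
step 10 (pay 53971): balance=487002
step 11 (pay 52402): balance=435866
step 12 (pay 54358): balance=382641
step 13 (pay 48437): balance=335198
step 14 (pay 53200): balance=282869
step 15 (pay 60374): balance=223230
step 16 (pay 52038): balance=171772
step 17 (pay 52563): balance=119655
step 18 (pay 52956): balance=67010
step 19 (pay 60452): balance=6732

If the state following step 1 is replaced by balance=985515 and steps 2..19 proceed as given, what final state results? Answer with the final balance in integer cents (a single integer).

11489

state after step 1 := balance=985515
step 2 (pay 59968): balance=928109
step 3 (pay 55987): balance=874535
step 4 (pay 60258): balance=816550
step 5 (pay 59653): balance=759020
step 6 (pay 58551): balance=702442
step 7 (pay 57293): balance=646975
step 8 (pay 54103): balance=594554
step 9 (pay 51892): balance=544207
step 10 (pay 53971): balance=491650
step 11 (pay 52402): balance=440526
step 12 (pay 54358): balance=387313
step 13 (pay 48437): balance=339883
step 14 (pay 53200): balance=287566
step 15 (pay 60374): balance=227939
step 16 (pay 52038): balance=176493
step 17 (pay 52563): balance=124388
step 18 (pay 52956): balance=71755
step 19 (pay 60452): balance=11489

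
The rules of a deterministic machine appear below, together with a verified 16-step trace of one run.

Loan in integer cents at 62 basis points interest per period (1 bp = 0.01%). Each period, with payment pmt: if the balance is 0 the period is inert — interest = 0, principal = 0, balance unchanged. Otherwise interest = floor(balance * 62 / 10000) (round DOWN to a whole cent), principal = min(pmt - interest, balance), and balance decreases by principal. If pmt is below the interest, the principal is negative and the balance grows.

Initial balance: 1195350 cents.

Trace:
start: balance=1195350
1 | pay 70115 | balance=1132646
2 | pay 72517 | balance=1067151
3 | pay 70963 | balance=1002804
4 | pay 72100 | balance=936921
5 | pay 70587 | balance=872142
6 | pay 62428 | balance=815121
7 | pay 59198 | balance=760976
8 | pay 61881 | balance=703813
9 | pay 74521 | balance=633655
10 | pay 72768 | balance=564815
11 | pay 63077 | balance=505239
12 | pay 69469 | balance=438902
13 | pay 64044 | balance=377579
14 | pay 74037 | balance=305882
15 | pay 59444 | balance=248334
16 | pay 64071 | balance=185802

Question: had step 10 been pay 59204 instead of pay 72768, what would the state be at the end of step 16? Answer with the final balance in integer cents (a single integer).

199879

(re-executing from step 10 with the substitution; state before step 10: balance=633655)
10 | pay 59204 | balance=578379
11 | pay 63077 | balance=518887
12 | pay 69469 | balance=452635
13 | pay 64044 | balance=391397
14 | pay 74037 | balance=319786
15 | pay 59444 | balance=262324
16 | pay 64071 | balance=199879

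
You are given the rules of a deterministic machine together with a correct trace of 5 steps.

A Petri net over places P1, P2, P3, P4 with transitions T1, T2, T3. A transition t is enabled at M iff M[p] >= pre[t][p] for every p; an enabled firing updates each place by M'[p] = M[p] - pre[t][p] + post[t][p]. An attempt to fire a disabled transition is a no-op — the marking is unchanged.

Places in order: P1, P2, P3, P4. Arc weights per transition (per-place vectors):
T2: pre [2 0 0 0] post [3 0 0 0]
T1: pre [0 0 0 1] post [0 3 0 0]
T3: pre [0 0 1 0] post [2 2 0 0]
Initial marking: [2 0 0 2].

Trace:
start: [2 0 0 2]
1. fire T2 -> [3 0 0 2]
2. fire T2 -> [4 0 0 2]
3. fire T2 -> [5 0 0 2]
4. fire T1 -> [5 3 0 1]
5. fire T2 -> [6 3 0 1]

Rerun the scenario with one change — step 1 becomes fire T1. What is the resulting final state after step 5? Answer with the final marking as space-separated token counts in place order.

(re-executing from step 1 with the substitution; state before step 1: [2 0 0 2])
1. fire T1 -> [2 3 0 1]
2. fire T2 -> [3 3 0 1]
3. fire T2 -> [4 3 0 1]
4. fire T1 -> [4 6 0 0]
5. fire T2 -> [5 6 0 0]

5 6 0 0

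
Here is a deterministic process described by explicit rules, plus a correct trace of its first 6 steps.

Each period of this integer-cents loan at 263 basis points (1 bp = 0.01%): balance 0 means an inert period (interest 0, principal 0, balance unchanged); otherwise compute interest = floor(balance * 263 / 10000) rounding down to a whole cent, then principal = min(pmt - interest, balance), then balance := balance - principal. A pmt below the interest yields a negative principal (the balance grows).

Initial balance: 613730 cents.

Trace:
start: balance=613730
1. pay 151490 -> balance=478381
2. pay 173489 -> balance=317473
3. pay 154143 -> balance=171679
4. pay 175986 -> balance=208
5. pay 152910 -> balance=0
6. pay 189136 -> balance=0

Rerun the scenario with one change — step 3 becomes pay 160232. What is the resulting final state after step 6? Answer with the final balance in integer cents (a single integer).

0

(re-executing from step 3 with the substitution; state before step 3: balance=317473)
3. pay 160232 -> balance=165590
4. pay 175986 -> balance=0
5. pay 152910 -> balance=0
6. pay 189136 -> balance=0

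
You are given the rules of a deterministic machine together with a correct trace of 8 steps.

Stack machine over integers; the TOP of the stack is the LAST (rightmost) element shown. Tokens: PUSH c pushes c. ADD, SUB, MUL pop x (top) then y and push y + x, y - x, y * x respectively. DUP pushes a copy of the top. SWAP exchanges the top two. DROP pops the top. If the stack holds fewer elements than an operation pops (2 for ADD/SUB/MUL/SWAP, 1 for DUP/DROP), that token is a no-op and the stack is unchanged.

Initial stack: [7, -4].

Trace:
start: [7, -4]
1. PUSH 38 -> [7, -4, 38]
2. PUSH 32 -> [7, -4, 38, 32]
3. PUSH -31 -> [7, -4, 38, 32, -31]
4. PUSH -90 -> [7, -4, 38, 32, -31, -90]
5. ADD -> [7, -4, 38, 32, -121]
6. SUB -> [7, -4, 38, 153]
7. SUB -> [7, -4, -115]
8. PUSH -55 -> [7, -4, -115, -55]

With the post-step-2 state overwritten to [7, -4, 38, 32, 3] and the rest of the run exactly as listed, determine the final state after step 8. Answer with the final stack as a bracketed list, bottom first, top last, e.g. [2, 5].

state after step 2 := [7, -4, 38, 32, 3]
3. PUSH -31 -> [7, -4, 38, 32, 3, -31]
4. PUSH -90 -> [7, -4, 38, 32, 3, -31, -90]
5. ADD -> [7, -4, 38, 32, 3, -121]
6. SUB -> [7, -4, 38, 32, 124]
7. SUB -> [7, -4, 38, -92]
8. PUSH -55 -> [7, -4, 38, -92, -55]

[7, -4, 38, -92, -55]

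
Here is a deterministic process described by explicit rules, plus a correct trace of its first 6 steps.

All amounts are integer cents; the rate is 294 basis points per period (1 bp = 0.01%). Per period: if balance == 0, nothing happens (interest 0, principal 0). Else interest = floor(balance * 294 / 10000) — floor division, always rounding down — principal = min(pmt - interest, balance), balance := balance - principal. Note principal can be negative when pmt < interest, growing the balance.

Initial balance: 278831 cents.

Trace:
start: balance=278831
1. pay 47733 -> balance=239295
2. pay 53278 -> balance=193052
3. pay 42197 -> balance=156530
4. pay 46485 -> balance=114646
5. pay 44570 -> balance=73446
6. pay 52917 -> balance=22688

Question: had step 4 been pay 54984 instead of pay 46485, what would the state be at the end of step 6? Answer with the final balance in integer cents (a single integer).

(re-executing from step 4 with the substitution; state before step 4: balance=156530)
4. pay 54984 -> balance=106147
5. pay 44570 -> balance=64697
6. pay 52917 -> balance=13682

13682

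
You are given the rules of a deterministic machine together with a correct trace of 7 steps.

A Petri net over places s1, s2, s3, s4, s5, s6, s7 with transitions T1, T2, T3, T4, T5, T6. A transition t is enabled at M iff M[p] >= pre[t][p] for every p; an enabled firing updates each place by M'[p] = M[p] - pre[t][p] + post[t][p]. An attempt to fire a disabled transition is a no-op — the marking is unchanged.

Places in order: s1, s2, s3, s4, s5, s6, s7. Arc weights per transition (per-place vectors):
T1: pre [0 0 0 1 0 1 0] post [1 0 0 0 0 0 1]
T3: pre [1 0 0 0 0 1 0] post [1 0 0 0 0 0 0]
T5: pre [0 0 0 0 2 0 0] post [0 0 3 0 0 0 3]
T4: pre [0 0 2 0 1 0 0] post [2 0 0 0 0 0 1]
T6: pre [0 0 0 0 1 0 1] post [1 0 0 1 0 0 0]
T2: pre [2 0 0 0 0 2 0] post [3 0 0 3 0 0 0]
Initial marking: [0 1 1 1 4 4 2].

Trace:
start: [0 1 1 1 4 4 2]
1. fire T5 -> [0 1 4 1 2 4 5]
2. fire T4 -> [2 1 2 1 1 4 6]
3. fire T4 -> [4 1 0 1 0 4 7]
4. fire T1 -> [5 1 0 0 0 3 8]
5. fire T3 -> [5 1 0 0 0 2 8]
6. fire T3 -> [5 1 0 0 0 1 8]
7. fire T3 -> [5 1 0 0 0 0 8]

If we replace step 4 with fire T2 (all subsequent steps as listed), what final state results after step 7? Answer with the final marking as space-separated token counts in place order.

(re-executing from step 4 with the substitution; state before step 4: [4 1 0 1 0 4 7])
4. fire T2 -> [5 1 0 4 0 2 7]
5. fire T3 -> [5 1 0 4 0 1 7]
6. fire T3 -> [5 1 0 4 0 0 7]
7. fire T3 -> [5 1 0 4 0 0 7]

5 1 0 4 0 0 7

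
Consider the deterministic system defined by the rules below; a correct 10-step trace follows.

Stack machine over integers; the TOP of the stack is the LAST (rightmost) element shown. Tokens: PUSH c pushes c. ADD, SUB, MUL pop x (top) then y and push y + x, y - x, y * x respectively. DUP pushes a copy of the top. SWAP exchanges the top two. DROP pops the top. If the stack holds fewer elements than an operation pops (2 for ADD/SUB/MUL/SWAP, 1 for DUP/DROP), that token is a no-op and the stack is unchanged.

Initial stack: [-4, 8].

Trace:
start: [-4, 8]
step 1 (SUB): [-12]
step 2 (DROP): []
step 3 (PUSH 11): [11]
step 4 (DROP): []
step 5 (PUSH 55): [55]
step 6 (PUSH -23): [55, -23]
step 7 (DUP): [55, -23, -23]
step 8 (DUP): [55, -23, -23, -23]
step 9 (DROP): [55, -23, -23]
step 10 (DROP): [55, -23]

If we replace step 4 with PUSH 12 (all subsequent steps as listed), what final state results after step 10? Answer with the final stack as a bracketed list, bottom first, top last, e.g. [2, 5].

(re-executing from step 4 with the substitution; state before step 4: [11])
step 4 (PUSH 12): [11, 12]
step 5 (PUSH 55): [11, 12, 55]
step 6 (PUSH -23): [11, 12, 55, -23]
step 7 (DUP): [11, 12, 55, -23, -23]
step 8 (DUP): [11, 12, 55, -23, -23, -23]
step 9 (DROP): [11, 12, 55, -23, -23]
step 10 (DROP): [11, 12, 55, -23]

[11, 12, 55, -23]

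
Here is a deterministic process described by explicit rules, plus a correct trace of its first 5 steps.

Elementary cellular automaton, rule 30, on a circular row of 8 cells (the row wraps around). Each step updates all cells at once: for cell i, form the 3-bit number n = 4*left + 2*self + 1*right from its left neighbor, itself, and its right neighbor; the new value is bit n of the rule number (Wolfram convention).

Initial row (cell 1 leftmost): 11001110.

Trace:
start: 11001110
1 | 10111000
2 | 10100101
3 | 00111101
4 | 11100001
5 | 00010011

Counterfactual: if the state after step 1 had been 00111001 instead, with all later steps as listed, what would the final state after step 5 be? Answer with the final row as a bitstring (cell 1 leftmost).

01101111

state after step 1 := 00111001
2 | 11100111
3 | 00011100
4 | 00110010
5 | 01101111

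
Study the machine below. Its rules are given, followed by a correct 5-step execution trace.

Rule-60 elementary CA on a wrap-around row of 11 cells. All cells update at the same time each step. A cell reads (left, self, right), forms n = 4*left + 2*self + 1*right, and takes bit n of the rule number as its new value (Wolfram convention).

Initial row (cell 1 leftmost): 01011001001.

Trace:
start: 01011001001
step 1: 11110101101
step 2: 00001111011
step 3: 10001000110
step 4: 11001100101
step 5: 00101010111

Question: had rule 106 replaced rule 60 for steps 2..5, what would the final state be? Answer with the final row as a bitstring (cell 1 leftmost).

(re-executing steps 2..5 under rule 106; state before step 2: 11110101101)
step 2: 00011011111
step 3: 00111110001
step 4: 01100010010
step 5: 11100100100

11100100100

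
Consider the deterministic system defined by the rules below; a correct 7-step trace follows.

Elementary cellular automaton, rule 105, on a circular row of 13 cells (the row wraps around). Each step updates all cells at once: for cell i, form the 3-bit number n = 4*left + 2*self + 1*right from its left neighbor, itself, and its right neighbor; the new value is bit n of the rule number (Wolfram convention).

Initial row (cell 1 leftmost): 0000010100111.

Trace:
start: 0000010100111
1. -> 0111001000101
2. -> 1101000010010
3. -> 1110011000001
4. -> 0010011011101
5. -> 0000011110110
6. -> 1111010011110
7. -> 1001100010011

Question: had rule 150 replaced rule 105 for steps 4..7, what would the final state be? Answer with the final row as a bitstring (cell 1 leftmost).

1001100010011

(re-executing steps 4..7 under rule 150; state before step 4: 1110011000001)
4. -> 1101100100010
5. -> 0000011110110
6. -> 0000101100001
7. -> 1001100010011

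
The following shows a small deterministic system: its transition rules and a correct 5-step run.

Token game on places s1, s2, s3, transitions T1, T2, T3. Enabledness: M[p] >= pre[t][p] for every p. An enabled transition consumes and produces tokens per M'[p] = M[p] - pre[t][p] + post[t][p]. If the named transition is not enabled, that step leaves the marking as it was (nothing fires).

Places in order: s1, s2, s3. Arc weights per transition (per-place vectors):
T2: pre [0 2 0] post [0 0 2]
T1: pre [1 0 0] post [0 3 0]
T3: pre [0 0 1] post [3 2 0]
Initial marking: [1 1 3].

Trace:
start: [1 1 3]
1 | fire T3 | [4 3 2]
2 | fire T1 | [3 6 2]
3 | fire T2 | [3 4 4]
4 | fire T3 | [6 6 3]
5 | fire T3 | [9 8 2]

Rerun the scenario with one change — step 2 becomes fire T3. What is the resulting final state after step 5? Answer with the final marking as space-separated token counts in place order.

(re-executing from step 2 with the substitution; state before step 2: [4 3 2])
2 | fire T3 | [7 5 1]
3 | fire T2 | [7 3 3]
4 | fire T3 | [10 5 2]
5 | fire T3 | [13 7 1]

13 7 1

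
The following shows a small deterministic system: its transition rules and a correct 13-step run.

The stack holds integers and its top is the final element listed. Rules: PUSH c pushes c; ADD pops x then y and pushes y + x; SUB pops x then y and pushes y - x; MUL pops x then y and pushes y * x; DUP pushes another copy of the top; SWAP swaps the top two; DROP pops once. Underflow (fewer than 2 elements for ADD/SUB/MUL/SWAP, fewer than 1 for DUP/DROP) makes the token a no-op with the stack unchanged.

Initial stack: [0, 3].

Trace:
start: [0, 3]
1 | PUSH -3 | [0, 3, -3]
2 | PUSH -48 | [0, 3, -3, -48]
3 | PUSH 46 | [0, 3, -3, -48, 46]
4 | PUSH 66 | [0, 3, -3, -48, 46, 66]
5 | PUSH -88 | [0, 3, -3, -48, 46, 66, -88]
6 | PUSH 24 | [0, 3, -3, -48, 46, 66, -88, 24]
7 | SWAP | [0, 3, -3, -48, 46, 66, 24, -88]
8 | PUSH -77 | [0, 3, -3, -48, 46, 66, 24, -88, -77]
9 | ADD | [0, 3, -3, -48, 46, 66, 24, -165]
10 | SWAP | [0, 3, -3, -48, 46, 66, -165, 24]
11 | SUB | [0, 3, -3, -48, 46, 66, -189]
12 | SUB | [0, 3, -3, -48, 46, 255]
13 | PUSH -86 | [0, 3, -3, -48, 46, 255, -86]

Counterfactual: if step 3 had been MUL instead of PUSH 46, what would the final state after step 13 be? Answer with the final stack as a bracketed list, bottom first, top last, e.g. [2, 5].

[0, 3, 144, 255, -86]

(re-executing from step 3 with the substitution; state before step 3: [0, 3, -3, -48])
3 | MUL | [0, 3, 144]
4 | PUSH 66 | [0, 3, 144, 66]
5 | PUSH -88 | [0, 3, 144, 66, -88]
6 | PUSH 24 | [0, 3, 144, 66, -88, 24]
7 | SWAP | [0, 3, 144, 66, 24, -88]
8 | PUSH -77 | [0, 3, 144, 66, 24, -88, -77]
9 | ADD | [0, 3, 144, 66, 24, -165]
10 | SWAP | [0, 3, 144, 66, -165, 24]
11 | SUB | [0, 3, 144, 66, -189]
12 | SUB | [0, 3, 144, 255]
13 | PUSH -86 | [0, 3, 144, 255, -86]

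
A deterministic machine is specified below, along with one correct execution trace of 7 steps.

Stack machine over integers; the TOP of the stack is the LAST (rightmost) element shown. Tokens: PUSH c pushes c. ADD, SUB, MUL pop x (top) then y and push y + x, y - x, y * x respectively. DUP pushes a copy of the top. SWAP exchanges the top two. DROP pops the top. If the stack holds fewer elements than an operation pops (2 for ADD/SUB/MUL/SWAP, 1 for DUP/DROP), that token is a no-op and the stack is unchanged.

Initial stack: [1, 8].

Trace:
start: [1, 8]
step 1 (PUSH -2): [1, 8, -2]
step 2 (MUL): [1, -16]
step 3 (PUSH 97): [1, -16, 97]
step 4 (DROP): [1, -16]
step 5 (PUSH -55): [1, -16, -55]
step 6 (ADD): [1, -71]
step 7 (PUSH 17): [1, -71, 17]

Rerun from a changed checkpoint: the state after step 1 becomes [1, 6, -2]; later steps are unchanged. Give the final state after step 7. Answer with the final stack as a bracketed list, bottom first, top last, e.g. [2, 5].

[1, -67, 17]

state after step 1 := [1, 6, -2]
step 2 (MUL): [1, -12]
step 3 (PUSH 97): [1, -12, 97]
step 4 (DROP): [1, -12]
step 5 (PUSH -55): [1, -12, -55]
step 6 (ADD): [1, -67]
step 7 (PUSH 17): [1, -67, 17]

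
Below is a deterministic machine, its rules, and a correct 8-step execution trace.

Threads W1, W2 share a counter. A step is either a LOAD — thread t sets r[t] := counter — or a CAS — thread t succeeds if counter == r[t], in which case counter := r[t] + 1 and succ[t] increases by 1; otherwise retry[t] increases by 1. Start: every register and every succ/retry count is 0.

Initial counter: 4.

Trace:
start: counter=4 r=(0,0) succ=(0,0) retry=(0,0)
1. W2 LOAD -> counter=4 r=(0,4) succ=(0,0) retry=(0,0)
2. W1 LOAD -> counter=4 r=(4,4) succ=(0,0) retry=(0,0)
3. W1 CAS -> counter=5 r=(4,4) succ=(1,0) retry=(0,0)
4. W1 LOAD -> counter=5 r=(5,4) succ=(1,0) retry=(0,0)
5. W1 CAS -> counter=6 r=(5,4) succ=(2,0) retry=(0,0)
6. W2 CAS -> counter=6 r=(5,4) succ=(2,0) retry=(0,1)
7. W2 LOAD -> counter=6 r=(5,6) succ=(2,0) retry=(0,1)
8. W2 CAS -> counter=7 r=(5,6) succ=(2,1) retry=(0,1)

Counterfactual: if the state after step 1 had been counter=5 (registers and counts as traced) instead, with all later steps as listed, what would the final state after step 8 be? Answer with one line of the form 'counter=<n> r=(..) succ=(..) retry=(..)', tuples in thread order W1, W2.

state after step 1 := counter=5 r=(0,4) succ=(0,0) retry=(0,0)
2. W1 LOAD -> counter=5 r=(5,4) succ=(0,0) retry=(0,0)
3. W1 CAS -> counter=6 r=(5,4) succ=(1,0) retry=(0,0)
4. W1 LOAD -> counter=6 r=(6,4) succ=(1,0) retry=(0,0)
5. W1 CAS -> counter=7 r=(6,4) succ=(2,0) retry=(0,0)
6. W2 CAS -> counter=7 r=(6,4) succ=(2,0) retry=(0,1)
7. W2 LOAD -> counter=7 r=(6,7) succ=(2,0) retry=(0,1)
8. W2 CAS -> counter=8 r=(6,7) succ=(2,1) retry=(0,1)

counter=8 r=(6,7) succ=(2,1) retry=(0,1)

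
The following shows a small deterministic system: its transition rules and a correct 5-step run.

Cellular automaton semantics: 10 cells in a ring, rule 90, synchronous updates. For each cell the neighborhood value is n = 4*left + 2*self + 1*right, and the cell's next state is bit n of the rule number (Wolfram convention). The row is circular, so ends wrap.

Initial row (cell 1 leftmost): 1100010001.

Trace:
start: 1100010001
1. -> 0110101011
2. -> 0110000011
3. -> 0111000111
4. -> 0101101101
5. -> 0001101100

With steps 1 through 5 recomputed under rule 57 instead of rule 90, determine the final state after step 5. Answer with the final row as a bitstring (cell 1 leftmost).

0101010101

(re-executing steps 1..5 under rule 57; state before step 1: 1100010001)
1. -> 0011001101
2. -> 1010101010
3. -> 0101010101
4. -> 1010101010
5. -> 0101010101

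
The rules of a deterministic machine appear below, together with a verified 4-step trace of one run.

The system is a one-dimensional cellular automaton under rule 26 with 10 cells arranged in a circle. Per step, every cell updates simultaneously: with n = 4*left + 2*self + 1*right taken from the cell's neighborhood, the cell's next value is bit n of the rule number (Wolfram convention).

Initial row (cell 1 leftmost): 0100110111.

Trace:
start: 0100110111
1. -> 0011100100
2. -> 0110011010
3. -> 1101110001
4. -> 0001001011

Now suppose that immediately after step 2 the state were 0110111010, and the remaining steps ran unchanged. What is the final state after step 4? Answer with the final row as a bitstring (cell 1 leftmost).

state after step 2 := 0110111010
3. -> 1100100001
4. -> 0011010011

0011010011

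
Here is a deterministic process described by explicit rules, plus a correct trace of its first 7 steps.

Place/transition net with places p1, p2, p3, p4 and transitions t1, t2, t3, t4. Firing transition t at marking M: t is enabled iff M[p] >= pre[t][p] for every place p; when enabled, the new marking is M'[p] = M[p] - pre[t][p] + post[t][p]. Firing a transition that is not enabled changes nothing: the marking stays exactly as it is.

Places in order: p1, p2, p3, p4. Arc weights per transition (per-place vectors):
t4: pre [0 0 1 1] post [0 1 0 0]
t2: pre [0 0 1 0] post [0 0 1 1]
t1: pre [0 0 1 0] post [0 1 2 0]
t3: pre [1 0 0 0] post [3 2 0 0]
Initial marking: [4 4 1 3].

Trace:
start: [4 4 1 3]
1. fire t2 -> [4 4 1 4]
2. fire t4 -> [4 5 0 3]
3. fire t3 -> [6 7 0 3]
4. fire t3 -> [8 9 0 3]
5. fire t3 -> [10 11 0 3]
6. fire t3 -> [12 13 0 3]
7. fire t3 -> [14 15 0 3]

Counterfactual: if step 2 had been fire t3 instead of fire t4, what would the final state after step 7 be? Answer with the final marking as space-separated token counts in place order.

(re-executing from step 2 with the substitution; state before step 2: [4 4 1 4])
2. fire t3 -> [6 6 1 4]
3. fire t3 -> [8 8 1 4]
4. fire t3 -> [10 10 1 4]
5. fire t3 -> [12 12 1 4]
6. fire t3 -> [14 14 1 4]
7. fire t3 -> [16 16 1 4]

16 16 1 4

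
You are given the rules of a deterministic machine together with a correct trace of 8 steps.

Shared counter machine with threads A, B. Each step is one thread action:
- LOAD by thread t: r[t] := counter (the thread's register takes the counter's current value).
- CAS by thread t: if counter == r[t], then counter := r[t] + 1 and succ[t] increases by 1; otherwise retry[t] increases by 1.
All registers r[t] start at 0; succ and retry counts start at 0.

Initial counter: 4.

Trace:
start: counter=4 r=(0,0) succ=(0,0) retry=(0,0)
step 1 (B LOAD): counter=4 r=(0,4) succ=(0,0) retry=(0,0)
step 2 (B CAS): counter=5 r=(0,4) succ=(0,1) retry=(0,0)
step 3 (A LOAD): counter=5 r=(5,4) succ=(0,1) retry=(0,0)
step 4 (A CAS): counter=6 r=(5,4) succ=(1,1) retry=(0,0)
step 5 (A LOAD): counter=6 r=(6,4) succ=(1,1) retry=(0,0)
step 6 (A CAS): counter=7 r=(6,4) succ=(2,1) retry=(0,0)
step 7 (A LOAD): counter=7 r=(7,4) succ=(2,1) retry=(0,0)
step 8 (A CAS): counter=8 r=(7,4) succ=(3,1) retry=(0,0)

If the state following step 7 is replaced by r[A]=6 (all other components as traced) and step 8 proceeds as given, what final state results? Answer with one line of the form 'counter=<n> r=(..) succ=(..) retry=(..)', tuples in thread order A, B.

counter=7 r=(6,4) succ=(2,1) retry=(1,0)

state after step 7 := counter=7 r=(6,4) succ=(2,1) retry=(0,0)
step 8 (A CAS): counter=7 r=(6,4) succ=(2,1) retry=(1,0)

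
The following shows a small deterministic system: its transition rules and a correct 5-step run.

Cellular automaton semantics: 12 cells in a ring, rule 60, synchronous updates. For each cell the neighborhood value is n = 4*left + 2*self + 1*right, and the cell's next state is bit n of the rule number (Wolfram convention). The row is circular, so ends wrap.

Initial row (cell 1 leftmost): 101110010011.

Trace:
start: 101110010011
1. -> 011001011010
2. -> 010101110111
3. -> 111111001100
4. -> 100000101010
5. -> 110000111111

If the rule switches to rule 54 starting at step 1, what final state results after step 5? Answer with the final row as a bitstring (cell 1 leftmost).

(re-executing steps 1..5 under rule 54; state before step 1: 101110010011)
1. -> 010001111100
2. -> 111010000010
3. -> 000111000111
4. -> 101000101000
5. -> 111101111101

111101111101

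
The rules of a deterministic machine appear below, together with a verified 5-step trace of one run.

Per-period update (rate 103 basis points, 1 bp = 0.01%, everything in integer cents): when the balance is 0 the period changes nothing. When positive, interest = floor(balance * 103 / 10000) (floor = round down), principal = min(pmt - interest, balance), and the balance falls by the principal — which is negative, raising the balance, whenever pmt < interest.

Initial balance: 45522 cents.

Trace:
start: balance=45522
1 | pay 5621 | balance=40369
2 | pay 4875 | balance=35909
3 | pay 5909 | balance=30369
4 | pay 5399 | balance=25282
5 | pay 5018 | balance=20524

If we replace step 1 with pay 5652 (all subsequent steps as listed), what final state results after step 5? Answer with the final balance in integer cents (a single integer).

20493

(re-executing from step 1 with the substitution; state before step 1: balance=45522)
1 | pay 5652 | balance=40338
2 | pay 4875 | balance=35878
3 | pay 5909 | balance=30338
4 | pay 5399 | balance=25251
5 | pay 5018 | balance=20493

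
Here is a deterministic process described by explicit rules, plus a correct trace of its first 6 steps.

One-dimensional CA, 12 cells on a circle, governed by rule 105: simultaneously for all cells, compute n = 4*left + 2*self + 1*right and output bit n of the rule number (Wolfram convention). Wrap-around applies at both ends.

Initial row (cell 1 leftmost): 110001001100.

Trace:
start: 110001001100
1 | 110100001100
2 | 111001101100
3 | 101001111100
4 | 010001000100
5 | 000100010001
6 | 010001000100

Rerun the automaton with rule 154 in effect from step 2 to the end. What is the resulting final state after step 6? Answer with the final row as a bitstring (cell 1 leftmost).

(re-executing steps 2..6 under rule 154; state before step 2: 110100001100)
2 | 100010011011
3 | 010101110011
4 | 000001101110
5 | 000011001101
6 | 100110111000

100110111000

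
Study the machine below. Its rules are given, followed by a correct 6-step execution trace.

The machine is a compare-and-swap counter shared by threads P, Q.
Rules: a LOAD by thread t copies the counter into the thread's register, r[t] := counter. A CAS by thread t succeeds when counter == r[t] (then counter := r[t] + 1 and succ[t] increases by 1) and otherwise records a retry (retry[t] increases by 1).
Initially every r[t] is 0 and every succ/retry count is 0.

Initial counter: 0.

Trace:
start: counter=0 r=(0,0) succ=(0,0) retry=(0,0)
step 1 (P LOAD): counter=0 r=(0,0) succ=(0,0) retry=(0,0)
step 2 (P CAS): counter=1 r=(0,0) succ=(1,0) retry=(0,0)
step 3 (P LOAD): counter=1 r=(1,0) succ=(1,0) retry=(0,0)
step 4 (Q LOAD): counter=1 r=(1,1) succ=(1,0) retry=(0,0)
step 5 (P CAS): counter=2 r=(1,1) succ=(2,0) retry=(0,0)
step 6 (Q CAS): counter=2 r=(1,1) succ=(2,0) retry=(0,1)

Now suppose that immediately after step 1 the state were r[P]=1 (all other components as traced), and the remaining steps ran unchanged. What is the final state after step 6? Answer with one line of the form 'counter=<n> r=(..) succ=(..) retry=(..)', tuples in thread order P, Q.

state after step 1 := counter=0 r=(1,0) succ=(0,0) retry=(0,0)
step 2 (P CAS): counter=0 r=(1,0) succ=(0,0) retry=(1,0)
step 3 (P LOAD): counter=0 r=(0,0) succ=(0,0) retry=(1,0)
step 4 (Q LOAD): counter=0 r=(0,0) succ=(0,0) retry=(1,0)
step 5 (P CAS): counter=1 r=(0,0) succ=(1,0) retry=(1,0)
step 6 (Q CAS): counter=1 r=(0,0) succ=(1,0) retry=(1,1)

counter=1 r=(0,0) succ=(1,0) retry=(1,1)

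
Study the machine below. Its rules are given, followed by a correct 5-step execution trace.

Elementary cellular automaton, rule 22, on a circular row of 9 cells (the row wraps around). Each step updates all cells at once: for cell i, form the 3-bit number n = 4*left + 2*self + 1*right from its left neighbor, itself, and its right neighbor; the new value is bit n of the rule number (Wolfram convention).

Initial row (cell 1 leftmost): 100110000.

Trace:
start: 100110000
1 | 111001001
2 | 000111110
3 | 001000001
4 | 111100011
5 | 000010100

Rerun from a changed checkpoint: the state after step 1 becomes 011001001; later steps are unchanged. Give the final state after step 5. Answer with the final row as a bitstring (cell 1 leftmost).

000010010

state after step 1 := 011001001
2 | 000111111
3 | 101000000
4 | 101100001
5 | 000010010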